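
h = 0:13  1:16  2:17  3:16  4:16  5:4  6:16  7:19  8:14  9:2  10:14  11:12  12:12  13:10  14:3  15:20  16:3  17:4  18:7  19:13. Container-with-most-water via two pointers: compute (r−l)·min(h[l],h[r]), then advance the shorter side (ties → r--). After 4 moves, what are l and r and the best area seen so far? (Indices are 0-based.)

l=0 r=19: min(13,13)*19=247 best=247 *, r--
l=0 r=18: min(13,7)*18=126 best=247, r--
l=0 r=17: min(13,4)*17=68 best=247, r--
l=0 r=16: min(13,3)*16=48 best=247, r--

l=0, r=15, best area=247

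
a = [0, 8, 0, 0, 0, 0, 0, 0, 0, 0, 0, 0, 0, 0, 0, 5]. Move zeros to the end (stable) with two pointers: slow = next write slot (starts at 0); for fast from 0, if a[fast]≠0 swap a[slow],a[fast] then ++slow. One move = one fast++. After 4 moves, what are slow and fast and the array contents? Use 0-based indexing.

(s=0,f=0) a[fast]=0 → fast++
(s=0,f=1) a[fast]=8≠0 swap→a[0]=8 → slow++,fast++
(s=1,f=2) a[fast]=0 → fast++
(s=1,f=3) a[fast]=0 → fast++

slow=1, fast=4, a=[8, 0, 0, 0, 0, 0, 0, 0, 0, 0, 0, 0, 0, 0, 0, 5]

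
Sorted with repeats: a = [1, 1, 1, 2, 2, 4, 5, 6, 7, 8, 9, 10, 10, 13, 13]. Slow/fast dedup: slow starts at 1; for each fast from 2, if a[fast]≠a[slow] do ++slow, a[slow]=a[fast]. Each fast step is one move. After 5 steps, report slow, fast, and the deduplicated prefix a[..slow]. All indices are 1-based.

slow=3, fast=7, prefix=[1, 2, 4]

(s=1,f=2) a[fast]=1=a[slow] dup → fast++
(s=1,f=3) a[fast]=1=a[slow] dup → fast++
(s=1,f=4) a[fast]=2≠a[slow]=1 write a[2]=2 → slow++,fast++
(s=2,f=5) a[fast]=2=a[slow] dup → fast++
(s=2,f=6) a[fast]=4≠a[slow]=2 write a[3]=4 → slow++,fast++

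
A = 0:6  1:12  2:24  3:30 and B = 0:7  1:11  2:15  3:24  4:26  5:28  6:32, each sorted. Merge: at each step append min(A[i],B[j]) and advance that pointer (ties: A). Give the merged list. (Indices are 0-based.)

i=0 j=0: A[i]=6<=B[j]=7 take 6, i++
i=1 j=0: A[i]=12>B[j]=7 take 7, j++
i=1 j=1: A[i]=12>B[j]=11 take 11, j++
i=1 j=2: A[i]=12<=B[j]=15 take 12, i++
i=2 j=2: A[i]=24>B[j]=15 take 15, j++
i=2 j=3: A[i]=24<=B[j]=24 take 24, i++
i=3 j=3: A[i]=30>B[j]=24 take 24, j++
i=3 j=4: A[i]=30>B[j]=26 take 26, j++
i=3 j=5: A[i]=30>B[j]=28 take 28, j++
i=3 j=6: A[i]=30<=B[j]=32 take 30, i++
i=4 j=6: A done, take B[j]=32, j++

[6, 7, 11, 12, 15, 24, 24, 26, 28, 30, 32]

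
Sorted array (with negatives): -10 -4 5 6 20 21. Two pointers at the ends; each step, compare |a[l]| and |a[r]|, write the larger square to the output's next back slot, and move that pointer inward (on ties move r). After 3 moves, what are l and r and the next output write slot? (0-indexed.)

[0,5] |-10|<=|21| out[5]=441 → r--
[0,4] |-10|<=|20| out[4]=400 → r--
[0,3] |-10|>|6| out[3]=100 → l++

l=1, r=3, next write slot=2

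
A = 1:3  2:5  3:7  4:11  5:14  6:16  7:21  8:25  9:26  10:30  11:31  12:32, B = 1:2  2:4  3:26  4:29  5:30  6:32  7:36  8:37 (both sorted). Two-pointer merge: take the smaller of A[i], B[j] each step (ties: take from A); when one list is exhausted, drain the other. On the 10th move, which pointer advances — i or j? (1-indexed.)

i

i=1 j=1: A[i]=3>B[j]=2 take 2, j++
i=1 j=2: A[i]=3<=B[j]=4 take 3, i++
i=2 j=2: A[i]=5>B[j]=4 take 4, j++
i=2 j=3: A[i]=5<=B[j]=26 take 5, i++
i=3 j=3: A[i]=7<=B[j]=26 take 7, i++
i=4 j=3: A[i]=11<=B[j]=26 take 11, i++
i=5 j=3: A[i]=14<=B[j]=26 take 14, i++
i=6 j=3: A[i]=16<=B[j]=26 take 16, i++
i=7 j=3: A[i]=21<=B[j]=26 take 21, i++
i=8 j=3: A[i]=25<=B[j]=26 take 25, i++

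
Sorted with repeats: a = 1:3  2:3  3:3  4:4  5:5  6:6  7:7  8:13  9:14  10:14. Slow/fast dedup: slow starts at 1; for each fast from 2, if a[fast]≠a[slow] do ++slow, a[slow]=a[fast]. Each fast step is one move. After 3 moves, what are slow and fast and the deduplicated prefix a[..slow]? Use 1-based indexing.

slow=2, fast=5, prefix=[3, 4]

slow=1 fast=2: a[fast]=3=a[slow] dup, fast++
slow=1 fast=3: a[fast]=3=a[slow] dup, fast++
slow=1 fast=4: a[fast]=4≠a[slow]=3 write a[2]=4, slow++,fast++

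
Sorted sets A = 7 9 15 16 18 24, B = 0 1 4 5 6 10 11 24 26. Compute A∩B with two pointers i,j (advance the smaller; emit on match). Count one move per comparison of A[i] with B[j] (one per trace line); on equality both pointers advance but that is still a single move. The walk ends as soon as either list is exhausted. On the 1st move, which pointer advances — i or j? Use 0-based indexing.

i=0 j=0: 7>0, j++

j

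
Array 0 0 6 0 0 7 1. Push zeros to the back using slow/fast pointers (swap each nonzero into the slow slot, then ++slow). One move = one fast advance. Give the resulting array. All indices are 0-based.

[6, 7, 1, 0, 0, 0, 0]

slow=0 fast=0: a[fast]=0, fast++
slow=0 fast=1: a[fast]=0, fast++
slow=0 fast=2: a[fast]=6≠0 swap→a[0]=6, slow++,fast++
slow=1 fast=3: a[fast]=0, fast++
slow=1 fast=4: a[fast]=0, fast++
slow=1 fast=5: a[fast]=7≠0 swap→a[1]=7, slow++,fast++
slow=2 fast=6: a[fast]=1≠0 swap→a[2]=1, slow++,fast++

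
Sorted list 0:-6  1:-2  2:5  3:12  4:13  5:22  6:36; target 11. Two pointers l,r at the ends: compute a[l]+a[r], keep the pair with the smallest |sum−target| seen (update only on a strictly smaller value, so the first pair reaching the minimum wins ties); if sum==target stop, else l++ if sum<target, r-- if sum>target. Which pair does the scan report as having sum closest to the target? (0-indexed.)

pair (-2, 13) with sum 11 (|Δ|=0)

[0,6] -6+36=30 d=19 * → r--
[0,5] -6+22=16 d=5 * → r--
[0,4] -6+13=7 d=4 * → l++
[1,4] -2+13=11 d=0 * → stop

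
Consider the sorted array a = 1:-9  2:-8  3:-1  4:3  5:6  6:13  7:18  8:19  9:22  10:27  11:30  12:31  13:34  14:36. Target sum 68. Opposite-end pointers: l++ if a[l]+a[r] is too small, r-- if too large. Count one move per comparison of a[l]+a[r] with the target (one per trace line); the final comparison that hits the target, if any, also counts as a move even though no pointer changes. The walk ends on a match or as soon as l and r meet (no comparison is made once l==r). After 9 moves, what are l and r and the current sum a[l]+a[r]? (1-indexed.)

l=10, r=14, sum=63

[1,14] -9+36=27 <68 → l++
[2,14] -8+36=28 <68 → l++
[3,14] -1+36=35 <68 → l++
[4,14] 3+36=39 <68 → l++
[5,14] 6+36=42 <68 → l++
[6,14] 13+36=49 <68 → l++
[7,14] 18+36=54 <68 → l++
[8,14] 19+36=55 <68 → l++
[9,14] 22+36=58 <68 → l++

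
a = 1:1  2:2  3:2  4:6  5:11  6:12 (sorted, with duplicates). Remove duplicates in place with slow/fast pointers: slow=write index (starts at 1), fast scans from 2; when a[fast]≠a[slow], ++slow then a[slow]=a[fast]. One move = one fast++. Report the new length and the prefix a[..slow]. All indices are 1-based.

length 5; prefix = [1, 2, 6, 11, 12]

slow=1 fast=2: a[fast]=2≠a[slow]=1 write a[2]=2, slow++,fast++
slow=2 fast=3: a[fast]=2=a[slow] dup, fast++
slow=2 fast=4: a[fast]=6≠a[slow]=2 write a[3]=6, slow++,fast++
slow=3 fast=5: a[fast]=11≠a[slow]=6 write a[4]=11, slow++,fast++
slow=4 fast=6: a[fast]=12≠a[slow]=11 write a[5]=12, slow++,fast++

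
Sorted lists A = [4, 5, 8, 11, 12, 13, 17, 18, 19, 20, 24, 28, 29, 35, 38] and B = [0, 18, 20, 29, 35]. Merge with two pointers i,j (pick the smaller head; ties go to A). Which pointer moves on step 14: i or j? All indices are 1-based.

i

i=1 j=1: A[i]=4>B[j]=0 take 0, j++
i=1 j=2: A[i]=4<=B[j]=18 take 4, i++
i=2 j=2: A[i]=5<=B[j]=18 take 5, i++
i=3 j=2: A[i]=8<=B[j]=18 take 8, i++
i=4 j=2: A[i]=11<=B[j]=18 take 11, i++
i=5 j=2: A[i]=12<=B[j]=18 take 12, i++
i=6 j=2: A[i]=13<=B[j]=18 take 13, i++
i=7 j=2: A[i]=17<=B[j]=18 take 17, i++
i=8 j=2: A[i]=18<=B[j]=18 take 18, i++
i=9 j=2: A[i]=19>B[j]=18 take 18, j++
i=9 j=3: A[i]=19<=B[j]=20 take 19, i++
i=10 j=3: A[i]=20<=B[j]=20 take 20, i++
i=11 j=3: A[i]=24>B[j]=20 take 20, j++
i=11 j=4: A[i]=24<=B[j]=29 take 24, i++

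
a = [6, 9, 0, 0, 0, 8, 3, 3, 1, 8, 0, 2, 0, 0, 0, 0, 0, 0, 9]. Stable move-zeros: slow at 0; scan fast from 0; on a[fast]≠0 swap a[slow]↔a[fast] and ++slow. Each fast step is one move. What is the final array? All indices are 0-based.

[6, 9, 8, 3, 3, 1, 8, 2, 9, 0, 0, 0, 0, 0, 0, 0, 0, 0, 0]

slow=0 fast=0: a[fast]=6≠0 swap→a[0]=6, slow++,fast++
slow=1 fast=1: a[fast]=9≠0 swap→a[1]=9, slow++,fast++
slow=2 fast=2: a[fast]=0, fast++
slow=2 fast=3: a[fast]=0, fast++
slow=2 fast=4: a[fast]=0, fast++
slow=2 fast=5: a[fast]=8≠0 swap→a[2]=8, slow++,fast++
slow=3 fast=6: a[fast]=3≠0 swap→a[3]=3, slow++,fast++
slow=4 fast=7: a[fast]=3≠0 swap→a[4]=3, slow++,fast++
slow=5 fast=8: a[fast]=1≠0 swap→a[5]=1, slow++,fast++
slow=6 fast=9: a[fast]=8≠0 swap→a[6]=8, slow++,fast++
slow=7 fast=10: a[fast]=0, fast++
slow=7 fast=11: a[fast]=2≠0 swap→a[7]=2, slow++,fast++
slow=8 fast=12: a[fast]=0, fast++
slow=8 fast=13: a[fast]=0, fast++
slow=8 fast=14: a[fast]=0, fast++
slow=8 fast=15: a[fast]=0, fast++
slow=8 fast=16: a[fast]=0, fast++
slow=8 fast=17: a[fast]=0, fast++
slow=8 fast=18: a[fast]=9≠0 swap→a[8]=9, slow++,fast++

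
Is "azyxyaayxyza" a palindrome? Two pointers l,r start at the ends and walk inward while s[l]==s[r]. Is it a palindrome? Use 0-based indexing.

palindrome

[0,11] 'a'=='a' → l++,r--
[1,10] 'z'=='z' → l++,r--
[2,9] 'y'=='y' → l++,r--
[3,8] 'x'=='x' → l++,r--
[4,7] 'y'=='y' → l++,r--
[5,6] 'a'=='a' → l++,r--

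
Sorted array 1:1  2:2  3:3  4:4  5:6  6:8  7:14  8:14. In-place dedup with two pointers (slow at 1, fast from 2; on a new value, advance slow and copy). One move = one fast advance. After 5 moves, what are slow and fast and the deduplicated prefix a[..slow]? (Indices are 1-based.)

slow=1 fast=2: a[fast]=2≠a[slow]=1 write a[2]=2, slow++,fast++
slow=2 fast=3: a[fast]=3≠a[slow]=2 write a[3]=3, slow++,fast++
slow=3 fast=4: a[fast]=4≠a[slow]=3 write a[4]=4, slow++,fast++
slow=4 fast=5: a[fast]=6≠a[slow]=4 write a[5]=6, slow++,fast++
slow=5 fast=6: a[fast]=8≠a[slow]=6 write a[6]=8, slow++,fast++

slow=6, fast=7, prefix=[1, 2, 3, 4, 6, 8]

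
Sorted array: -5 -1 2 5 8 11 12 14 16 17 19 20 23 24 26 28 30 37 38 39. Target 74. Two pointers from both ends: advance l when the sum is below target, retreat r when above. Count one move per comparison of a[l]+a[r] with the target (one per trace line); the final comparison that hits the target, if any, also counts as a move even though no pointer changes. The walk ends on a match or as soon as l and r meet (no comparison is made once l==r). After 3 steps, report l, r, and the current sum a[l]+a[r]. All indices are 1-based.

l=4, r=20, sum=44

l=1 r=20: -5+39=34 <74, l++
l=2 r=20: -1+39=38 <74, l++
l=3 r=20: 2+39=41 <74, l++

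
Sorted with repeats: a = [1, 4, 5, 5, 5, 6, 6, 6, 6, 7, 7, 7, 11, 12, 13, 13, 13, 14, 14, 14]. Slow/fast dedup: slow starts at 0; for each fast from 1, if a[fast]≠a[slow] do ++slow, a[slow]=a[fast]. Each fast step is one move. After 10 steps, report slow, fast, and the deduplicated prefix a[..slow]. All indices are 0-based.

slow=4, fast=11, prefix=[1, 4, 5, 6, 7]

slow=0 fast=1: a[fast]=4≠a[slow]=1 write a[1]=4, slow++,fast++
slow=1 fast=2: a[fast]=5≠a[slow]=4 write a[2]=5, slow++,fast++
slow=2 fast=3: a[fast]=5=a[slow] dup, fast++
slow=2 fast=4: a[fast]=5=a[slow] dup, fast++
slow=2 fast=5: a[fast]=6≠a[slow]=5 write a[3]=6, slow++,fast++
slow=3 fast=6: a[fast]=6=a[slow] dup, fast++
slow=3 fast=7: a[fast]=6=a[slow] dup, fast++
slow=3 fast=8: a[fast]=6=a[slow] dup, fast++
slow=3 fast=9: a[fast]=7≠a[slow]=6 write a[4]=7, slow++,fast++
slow=4 fast=10: a[fast]=7=a[slow] dup, fast++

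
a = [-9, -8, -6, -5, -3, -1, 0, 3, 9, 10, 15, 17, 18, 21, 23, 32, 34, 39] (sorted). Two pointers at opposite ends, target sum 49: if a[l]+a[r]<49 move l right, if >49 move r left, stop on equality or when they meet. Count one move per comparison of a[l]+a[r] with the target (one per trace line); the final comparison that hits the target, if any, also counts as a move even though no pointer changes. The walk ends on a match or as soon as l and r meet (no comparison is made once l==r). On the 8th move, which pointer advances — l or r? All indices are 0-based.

l=0 r=17: -9+39=30 <49, l++
l=1 r=17: -8+39=31 <49, l++
l=2 r=17: -6+39=33 <49, l++
l=3 r=17: -5+39=34 <49, l++
l=4 r=17: -3+39=36 <49, l++
l=5 r=17: -1+39=38 <49, l++
l=6 r=17: 0+39=39 <49, l++
l=7 r=17: 3+39=42 <49, l++

l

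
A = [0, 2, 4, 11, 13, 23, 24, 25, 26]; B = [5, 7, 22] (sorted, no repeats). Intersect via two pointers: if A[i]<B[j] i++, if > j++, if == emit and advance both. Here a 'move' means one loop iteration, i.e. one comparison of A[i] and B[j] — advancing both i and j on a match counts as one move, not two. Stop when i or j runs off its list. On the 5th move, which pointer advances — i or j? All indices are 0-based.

j

[i=0,j=0] 0<5 → i++
[i=1,j=0] 2<5 → i++
[i=2,j=0] 4<5 → i++
[i=3,j=0] 11>5 → j++
[i=3,j=1] 11>7 → j++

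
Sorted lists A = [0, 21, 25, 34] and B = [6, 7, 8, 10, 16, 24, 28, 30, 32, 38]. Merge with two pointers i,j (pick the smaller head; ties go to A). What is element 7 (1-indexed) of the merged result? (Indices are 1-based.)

merged[7] = 21

[i=1,j=1] A[i]=0<=B[j]=6 take 0 → i++
[i=2,j=1] A[i]=21>B[j]=6 take 6 → j++
[i=2,j=2] A[i]=21>B[j]=7 take 7 → j++
[i=2,j=3] A[i]=21>B[j]=8 take 8 → j++
[i=2,j=4] A[i]=21>B[j]=10 take 10 → j++
[i=2,j=5] A[i]=21>B[j]=16 take 16 → j++
[i=2,j=6] A[i]=21<=B[j]=24 take 21 → i++
[i=3,j=6] A[i]=25>B[j]=24 take 24 → j++
[i=3,j=7] A[i]=25<=B[j]=28 take 25 → i++
[i=4,j=7] A[i]=34>B[j]=28 take 28 → j++
[i=4,j=8] A[i]=34>B[j]=30 take 30 → j++
[i=4,j=9] A[i]=34>B[j]=32 take 32 → j++
[i=4,j=10] A[i]=34<=B[j]=38 take 34 → i++
[i=5,j=10] A done, take B[j]=38 → j++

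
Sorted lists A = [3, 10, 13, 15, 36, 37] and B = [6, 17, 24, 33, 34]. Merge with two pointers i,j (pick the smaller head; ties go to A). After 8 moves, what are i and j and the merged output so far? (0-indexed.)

[i=0,j=0] A[i]=3<=B[j]=6 take 3 → i++
[i=1,j=0] A[i]=10>B[j]=6 take 6 → j++
[i=1,j=1] A[i]=10<=B[j]=17 take 10 → i++
[i=2,j=1] A[i]=13<=B[j]=17 take 13 → i++
[i=3,j=1] A[i]=15<=B[j]=17 take 15 → i++
[i=4,j=1] A[i]=36>B[j]=17 take 17 → j++
[i=4,j=2] A[i]=36>B[j]=24 take 24 → j++
[i=4,j=3] A[i]=36>B[j]=33 take 33 → j++

i=4, j=4, merged so far=[3, 6, 10, 13, 15, 17, 24, 33]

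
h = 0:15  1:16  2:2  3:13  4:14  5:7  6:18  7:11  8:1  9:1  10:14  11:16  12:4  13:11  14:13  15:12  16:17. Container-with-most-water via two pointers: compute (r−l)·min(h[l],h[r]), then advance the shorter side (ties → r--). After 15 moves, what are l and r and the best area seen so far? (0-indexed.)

l=0 r=16: min(15,17)*16=240 best=240 *, l++
l=1 r=16: min(16,17)*15=240 best=240, l++
l=2 r=16: min(2,17)*14=28 best=240, l++
l=3 r=16: min(13,17)*13=169 best=240, l++
l=4 r=16: min(14,17)*12=168 best=240, l++
l=5 r=16: min(7,17)*11=77 best=240, l++
l=6 r=16: min(18,17)*10=170 best=240, r--
l=6 r=15: min(18,12)*9=108 best=240, r--
l=6 r=14: min(18,13)*8=104 best=240, r--
l=6 r=13: min(18,11)*7=77 best=240, r--
l=6 r=12: min(18,4)*6=24 best=240, r--
l=6 r=11: min(18,16)*5=80 best=240, r--
l=6 r=10: min(18,14)*4=56 best=240, r--
l=6 r=9: min(18,1)*3=3 best=240, r--
l=6 r=8: min(18,1)*2=2 best=240, r--

l=6, r=7, best area=240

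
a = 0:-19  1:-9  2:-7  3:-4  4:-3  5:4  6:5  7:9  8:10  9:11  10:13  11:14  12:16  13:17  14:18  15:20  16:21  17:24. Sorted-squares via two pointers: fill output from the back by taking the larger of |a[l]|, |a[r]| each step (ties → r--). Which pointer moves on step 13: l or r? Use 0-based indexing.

l

l=0 r=17: |-19|<=|24| out[17]=576, r--
l=0 r=16: |-19|<=|21| out[16]=441, r--
l=0 r=15: |-19|<=|20| out[15]=400, r--
l=0 r=14: |-19|>|18| out[14]=361, l++
l=1 r=14: |-9|<=|18| out[13]=324, r--
l=1 r=13: |-9|<=|17| out[12]=289, r--
l=1 r=12: |-9|<=|16| out[11]=256, r--
l=1 r=11: |-9|<=|14| out[10]=196, r--
l=1 r=10: |-9|<=|13| out[9]=169, r--
l=1 r=9: |-9|<=|11| out[8]=121, r--
l=1 r=8: |-9|<=|10| out[7]=100, r--
l=1 r=7: |-9|<=|9| out[6]=81, r--
l=1 r=6: |-9|>|5| out[5]=81, l++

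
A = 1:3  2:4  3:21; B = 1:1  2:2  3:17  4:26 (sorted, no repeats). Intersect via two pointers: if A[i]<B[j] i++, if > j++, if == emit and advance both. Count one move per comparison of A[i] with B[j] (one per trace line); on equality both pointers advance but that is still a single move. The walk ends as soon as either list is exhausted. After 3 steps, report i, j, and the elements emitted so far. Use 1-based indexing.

[i=1,j=1] 3>1 → j++
[i=1,j=2] 3>2 → j++
[i=1,j=3] 3<17 → i++

i=2, j=3, emitted=[]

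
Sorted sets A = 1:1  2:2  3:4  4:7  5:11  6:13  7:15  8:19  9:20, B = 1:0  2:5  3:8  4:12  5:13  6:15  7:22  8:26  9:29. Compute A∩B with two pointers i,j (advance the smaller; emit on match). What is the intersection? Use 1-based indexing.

i=1 j=1: 1>0, j++
i=1 j=2: 1<5, i++
i=2 j=2: 2<5, i++
i=3 j=2: 4<5, i++
i=4 j=2: 7>5, j++
i=4 j=3: 7<8, i++
i=5 j=3: 11>8, j++
i=5 j=4: 11<12, i++
i=6 j=4: 13>12, j++
i=6 j=5: 13==13 emit, i++,j++
i=7 j=6: 15==15 emit, i++,j++
i=8 j=7: 19<22, i++
i=9 j=7: 20<22, i++

intersection = [13, 15]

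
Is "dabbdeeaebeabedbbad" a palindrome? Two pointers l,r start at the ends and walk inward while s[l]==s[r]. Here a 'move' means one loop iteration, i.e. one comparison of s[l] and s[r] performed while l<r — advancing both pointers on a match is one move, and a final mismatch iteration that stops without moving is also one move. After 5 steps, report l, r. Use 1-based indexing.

l=1 r=19: 'd'=='d', l++,r--
l=2 r=18: 'a'=='a', l++,r--
l=3 r=17: 'b'=='b', l++,r--
l=4 r=16: 'b'=='b', l++,r--
l=5 r=15: 'd'=='d', l++,r--

l=6, r=14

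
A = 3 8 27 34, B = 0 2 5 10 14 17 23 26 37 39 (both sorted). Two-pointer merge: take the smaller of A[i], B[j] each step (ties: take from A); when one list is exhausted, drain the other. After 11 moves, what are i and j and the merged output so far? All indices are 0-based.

[i=0,j=0] A[i]=3>B[j]=0 take 0 → j++
[i=0,j=1] A[i]=3>B[j]=2 take 2 → j++
[i=0,j=2] A[i]=3<=B[j]=5 take 3 → i++
[i=1,j=2] A[i]=8>B[j]=5 take 5 → j++
[i=1,j=3] A[i]=8<=B[j]=10 take 8 → i++
[i=2,j=3] A[i]=27>B[j]=10 take 10 → j++
[i=2,j=4] A[i]=27>B[j]=14 take 14 → j++
[i=2,j=5] A[i]=27>B[j]=17 take 17 → j++
[i=2,j=6] A[i]=27>B[j]=23 take 23 → j++
[i=2,j=7] A[i]=27>B[j]=26 take 26 → j++
[i=2,j=8] A[i]=27<=B[j]=37 take 27 → i++

i=3, j=8, merged so far=[0, 2, 3, 5, 8, 10, 14, 17, 23, 26, 27]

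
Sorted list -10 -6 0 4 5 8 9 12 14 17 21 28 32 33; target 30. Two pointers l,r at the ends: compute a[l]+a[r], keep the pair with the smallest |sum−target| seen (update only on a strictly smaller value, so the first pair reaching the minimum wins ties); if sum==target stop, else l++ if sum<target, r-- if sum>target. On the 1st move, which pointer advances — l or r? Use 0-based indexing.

l=0 r=13: -10+33=23 d=7 *, l++

l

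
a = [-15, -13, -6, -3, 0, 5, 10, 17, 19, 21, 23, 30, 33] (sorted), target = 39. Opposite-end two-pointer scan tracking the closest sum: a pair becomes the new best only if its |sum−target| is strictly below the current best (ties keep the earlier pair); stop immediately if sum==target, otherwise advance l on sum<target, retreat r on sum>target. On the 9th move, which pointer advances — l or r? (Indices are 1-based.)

l

[1,13] -15+33=18 d=21 * → l++
[2,13] -13+33=20 d=19 * → l++
[3,13] -6+33=27 d=12 * → l++
[4,13] -3+33=30 d=9 * → l++
[5,13] 0+33=33 d=6 * → l++
[6,13] 5+33=38 d=1 * → l++
[7,13] 10+33=43 d=4 → r--
[7,12] 10+30=40 d=1 → r--
[7,11] 10+23=33 d=6 → l++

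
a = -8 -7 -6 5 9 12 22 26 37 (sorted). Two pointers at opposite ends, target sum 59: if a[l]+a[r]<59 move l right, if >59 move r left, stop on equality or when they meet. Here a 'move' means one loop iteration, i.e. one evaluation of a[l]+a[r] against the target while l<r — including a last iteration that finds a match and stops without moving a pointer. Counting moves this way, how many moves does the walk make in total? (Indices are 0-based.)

[0,8] -8+37=29 <59 → l++
[1,8] -7+37=30 <59 → l++
[2,8] -6+37=31 <59 → l++
[3,8] 5+37=42 <59 → l++
[4,8] 9+37=46 <59 → l++
[5,8] 12+37=49 <59 → l++
[6,8] 22+37=59 → found

7 moves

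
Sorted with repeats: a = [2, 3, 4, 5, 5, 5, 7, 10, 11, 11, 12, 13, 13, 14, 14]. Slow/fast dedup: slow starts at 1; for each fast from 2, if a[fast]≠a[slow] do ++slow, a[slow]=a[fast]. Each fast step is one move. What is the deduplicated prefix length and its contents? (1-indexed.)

slow=1 fast=2: a[fast]=3≠a[slow]=2 write a[2]=3, slow++,fast++
slow=2 fast=3: a[fast]=4≠a[slow]=3 write a[3]=4, slow++,fast++
slow=3 fast=4: a[fast]=5≠a[slow]=4 write a[4]=5, slow++,fast++
slow=4 fast=5: a[fast]=5=a[slow] dup, fast++
slow=4 fast=6: a[fast]=5=a[slow] dup, fast++
slow=4 fast=7: a[fast]=7≠a[slow]=5 write a[5]=7, slow++,fast++
slow=5 fast=8: a[fast]=10≠a[slow]=7 write a[6]=10, slow++,fast++
slow=6 fast=9: a[fast]=11≠a[slow]=10 write a[7]=11, slow++,fast++
slow=7 fast=10: a[fast]=11=a[slow] dup, fast++
slow=7 fast=11: a[fast]=12≠a[slow]=11 write a[8]=12, slow++,fast++
slow=8 fast=12: a[fast]=13≠a[slow]=12 write a[9]=13, slow++,fast++
slow=9 fast=13: a[fast]=13=a[slow] dup, fast++
slow=9 fast=14: a[fast]=14≠a[slow]=13 write a[10]=14, slow++,fast++
slow=10 fast=15: a[fast]=14=a[slow] dup, fast++

length 10; prefix = [2, 3, 4, 5, 7, 10, 11, 12, 13, 14]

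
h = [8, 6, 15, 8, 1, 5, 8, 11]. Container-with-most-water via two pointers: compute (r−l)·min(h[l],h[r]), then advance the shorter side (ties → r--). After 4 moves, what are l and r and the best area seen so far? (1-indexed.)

l=3, r=6, best area=56

l=1 r=8: min(8,11)*7=56 best=56 *, l++
l=2 r=8: min(6,11)*6=36 best=56, l++
l=3 r=8: min(15,11)*5=55 best=56, r--
l=3 r=7: min(15,8)*4=32 best=56, r--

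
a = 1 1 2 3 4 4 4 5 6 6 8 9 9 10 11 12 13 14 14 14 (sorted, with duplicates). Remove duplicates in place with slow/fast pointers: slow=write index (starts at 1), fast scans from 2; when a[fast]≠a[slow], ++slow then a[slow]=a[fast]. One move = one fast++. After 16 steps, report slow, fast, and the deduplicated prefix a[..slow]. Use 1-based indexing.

slow=12, fast=18, prefix=[1, 2, 3, 4, 5, 6, 8, 9, 10, 11, 12, 13]

slow=1 fast=2: a[fast]=1=a[slow] dup, fast++
slow=1 fast=3: a[fast]=2≠a[slow]=1 write a[2]=2, slow++,fast++
slow=2 fast=4: a[fast]=3≠a[slow]=2 write a[3]=3, slow++,fast++
slow=3 fast=5: a[fast]=4≠a[slow]=3 write a[4]=4, slow++,fast++
slow=4 fast=6: a[fast]=4=a[slow] dup, fast++
slow=4 fast=7: a[fast]=4=a[slow] dup, fast++
slow=4 fast=8: a[fast]=5≠a[slow]=4 write a[5]=5, slow++,fast++
slow=5 fast=9: a[fast]=6≠a[slow]=5 write a[6]=6, slow++,fast++
slow=6 fast=10: a[fast]=6=a[slow] dup, fast++
slow=6 fast=11: a[fast]=8≠a[slow]=6 write a[7]=8, slow++,fast++
slow=7 fast=12: a[fast]=9≠a[slow]=8 write a[8]=9, slow++,fast++
slow=8 fast=13: a[fast]=9=a[slow] dup, fast++
slow=8 fast=14: a[fast]=10≠a[slow]=9 write a[9]=10, slow++,fast++
slow=9 fast=15: a[fast]=11≠a[slow]=10 write a[10]=11, slow++,fast++
slow=10 fast=16: a[fast]=12≠a[slow]=11 write a[11]=12, slow++,fast++
slow=11 fast=17: a[fast]=13≠a[slow]=12 write a[12]=13, slow++,fast++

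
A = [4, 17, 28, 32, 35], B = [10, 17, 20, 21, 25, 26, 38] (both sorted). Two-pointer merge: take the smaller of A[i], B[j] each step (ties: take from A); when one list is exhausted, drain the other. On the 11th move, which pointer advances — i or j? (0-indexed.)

i

[i=0,j=0] A[i]=4<=B[j]=10 take 4 → i++
[i=1,j=0] A[i]=17>B[j]=10 take 10 → j++
[i=1,j=1] A[i]=17<=B[j]=17 take 17 → i++
[i=2,j=1] A[i]=28>B[j]=17 take 17 → j++
[i=2,j=2] A[i]=28>B[j]=20 take 20 → j++
[i=2,j=3] A[i]=28>B[j]=21 take 21 → j++
[i=2,j=4] A[i]=28>B[j]=25 take 25 → j++
[i=2,j=5] A[i]=28>B[j]=26 take 26 → j++
[i=2,j=6] A[i]=28<=B[j]=38 take 28 → i++
[i=3,j=6] A[i]=32<=B[j]=38 take 32 → i++
[i=4,j=6] A[i]=35<=B[j]=38 take 35 → i++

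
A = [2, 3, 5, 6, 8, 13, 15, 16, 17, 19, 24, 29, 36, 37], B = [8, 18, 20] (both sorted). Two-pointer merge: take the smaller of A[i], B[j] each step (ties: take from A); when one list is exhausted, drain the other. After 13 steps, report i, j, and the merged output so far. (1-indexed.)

i=1 j=1: A[i]=2<=B[j]=8 take 2, i++
i=2 j=1: A[i]=3<=B[j]=8 take 3, i++
i=3 j=1: A[i]=5<=B[j]=8 take 5, i++
i=4 j=1: A[i]=6<=B[j]=8 take 6, i++
i=5 j=1: A[i]=8<=B[j]=8 take 8, i++
i=6 j=1: A[i]=13>B[j]=8 take 8, j++
i=6 j=2: A[i]=13<=B[j]=18 take 13, i++
i=7 j=2: A[i]=15<=B[j]=18 take 15, i++
i=8 j=2: A[i]=16<=B[j]=18 take 16, i++
i=9 j=2: A[i]=17<=B[j]=18 take 17, i++
i=10 j=2: A[i]=19>B[j]=18 take 18, j++
i=10 j=3: A[i]=19<=B[j]=20 take 19, i++
i=11 j=3: A[i]=24>B[j]=20 take 20, j++

i=11, j=4, merged so far=[2, 3, 5, 6, 8, 8, 13, 15, 16, 17, 18, 19, 20]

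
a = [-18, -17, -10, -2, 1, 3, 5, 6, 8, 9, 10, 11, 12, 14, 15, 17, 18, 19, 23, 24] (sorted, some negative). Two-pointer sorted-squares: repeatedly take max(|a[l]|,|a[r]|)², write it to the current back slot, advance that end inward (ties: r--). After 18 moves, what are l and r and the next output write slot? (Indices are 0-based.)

[0,19] |-18|<=|24| out[19]=576 → r--
[0,18] |-18|<=|23| out[18]=529 → r--
[0,17] |-18|<=|19| out[17]=361 → r--
[0,16] |-18|<=|18| out[16]=324 → r--
[0,15] |-18|>|17| out[15]=324 → l++
[1,15] |-17|<=|17| out[14]=289 → r--
[1,14] |-17|>|15| out[13]=289 → l++
[2,14] |-10|<=|15| out[12]=225 → r--
[2,13] |-10|<=|14| out[11]=196 → r--
[2,12] |-10|<=|12| out[10]=144 → r--
[2,11] |-10|<=|11| out[9]=121 → r--
[2,10] |-10|<=|10| out[8]=100 → r--
[2,9] |-10|>|9| out[7]=100 → l++
[3,9] |-2|<=|9| out[6]=81 → r--
[3,8] |-2|<=|8| out[5]=64 → r--
[3,7] |-2|<=|6| out[4]=36 → r--
[3,6] |-2|<=|5| out[3]=25 → r--
[3,5] |-2|<=|3| out[2]=9 → r--

l=3, r=4, next write slot=1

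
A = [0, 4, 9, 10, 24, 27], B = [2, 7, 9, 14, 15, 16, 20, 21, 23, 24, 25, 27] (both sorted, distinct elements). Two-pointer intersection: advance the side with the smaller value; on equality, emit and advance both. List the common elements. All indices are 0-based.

intersection = [9, 24, 27]

i=0 j=0: 0<2, i++
i=1 j=0: 4>2, j++
i=1 j=1: 4<7, i++
i=2 j=1: 9>7, j++
i=2 j=2: 9==9 emit, i++,j++
i=3 j=3: 10<14, i++
i=4 j=3: 24>14, j++
i=4 j=4: 24>15, j++
i=4 j=5: 24>16, j++
i=4 j=6: 24>20, j++
i=4 j=7: 24>21, j++
i=4 j=8: 24>23, j++
i=4 j=9: 24==24 emit, i++,j++
i=5 j=10: 27>25, j++
i=5 j=11: 27==27 emit, i++,j++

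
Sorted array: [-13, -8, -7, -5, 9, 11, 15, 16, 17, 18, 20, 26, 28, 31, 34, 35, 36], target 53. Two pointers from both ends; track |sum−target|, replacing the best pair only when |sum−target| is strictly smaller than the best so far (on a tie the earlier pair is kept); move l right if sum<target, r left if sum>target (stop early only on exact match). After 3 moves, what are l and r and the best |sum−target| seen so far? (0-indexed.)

l=3, r=16, best |Δ|=24

[0,16] -13+36=23 d=30 * → l++
[1,16] -8+36=28 d=25 * → l++
[2,16] -7+36=29 d=24 * → l++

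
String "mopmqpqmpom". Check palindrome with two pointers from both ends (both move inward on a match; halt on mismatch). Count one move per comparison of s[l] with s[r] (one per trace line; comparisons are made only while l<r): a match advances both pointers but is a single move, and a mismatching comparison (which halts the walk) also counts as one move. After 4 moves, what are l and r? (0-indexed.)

[0,10] 'm'=='m' → l++,r--
[1,9] 'o'=='o' → l++,r--
[2,8] 'p'=='p' → l++,r--
[3,7] 'm'=='m' → l++,r--

l=4, r=6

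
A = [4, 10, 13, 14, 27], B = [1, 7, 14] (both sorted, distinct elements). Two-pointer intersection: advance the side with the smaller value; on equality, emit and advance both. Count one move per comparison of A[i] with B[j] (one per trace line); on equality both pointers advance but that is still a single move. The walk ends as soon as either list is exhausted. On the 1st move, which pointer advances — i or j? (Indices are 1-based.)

j

i=1 j=1: 4>1, j++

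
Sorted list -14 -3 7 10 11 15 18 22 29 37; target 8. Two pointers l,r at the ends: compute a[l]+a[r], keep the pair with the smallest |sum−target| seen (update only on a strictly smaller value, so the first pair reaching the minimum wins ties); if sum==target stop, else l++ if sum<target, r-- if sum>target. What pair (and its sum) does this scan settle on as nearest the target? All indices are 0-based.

pair (-14, 22) with sum 8 (|Δ|=0)

[0,9] -14+37=23 d=15 * → r--
[0,8] -14+29=15 d=7 * → r--
[0,7] -14+22=8 d=0 * → stop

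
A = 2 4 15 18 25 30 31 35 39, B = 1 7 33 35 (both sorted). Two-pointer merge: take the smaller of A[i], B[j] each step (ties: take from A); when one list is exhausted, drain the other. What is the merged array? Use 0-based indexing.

[i=0,j=0] A[i]=2>B[j]=1 take 1 → j++
[i=0,j=1] A[i]=2<=B[j]=7 take 2 → i++
[i=1,j=1] A[i]=4<=B[j]=7 take 4 → i++
[i=2,j=1] A[i]=15>B[j]=7 take 7 → j++
[i=2,j=2] A[i]=15<=B[j]=33 take 15 → i++
[i=3,j=2] A[i]=18<=B[j]=33 take 18 → i++
[i=4,j=2] A[i]=25<=B[j]=33 take 25 → i++
[i=5,j=2] A[i]=30<=B[j]=33 take 30 → i++
[i=6,j=2] A[i]=31<=B[j]=33 take 31 → i++
[i=7,j=2] A[i]=35>B[j]=33 take 33 → j++
[i=7,j=3] A[i]=35<=B[j]=35 take 35 → i++
[i=8,j=3] A[i]=39>B[j]=35 take 35 → j++
[i=8,j=4] B done, take A[i]=39 → i++

[1, 2, 4, 7, 15, 18, 25, 30, 31, 33, 35, 35, 39]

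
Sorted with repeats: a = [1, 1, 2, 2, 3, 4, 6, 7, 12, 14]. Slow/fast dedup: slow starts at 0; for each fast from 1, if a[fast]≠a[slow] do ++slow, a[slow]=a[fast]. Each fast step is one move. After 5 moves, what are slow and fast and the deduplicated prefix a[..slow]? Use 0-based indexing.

slow=3, fast=6, prefix=[1, 2, 3, 4]

slow=0 fast=1: a[fast]=1=a[slow] dup, fast++
slow=0 fast=2: a[fast]=2≠a[slow]=1 write a[1]=2, slow++,fast++
slow=1 fast=3: a[fast]=2=a[slow] dup, fast++
slow=1 fast=4: a[fast]=3≠a[slow]=2 write a[2]=3, slow++,fast++
slow=2 fast=5: a[fast]=4≠a[slow]=3 write a[3]=4, slow++,fast++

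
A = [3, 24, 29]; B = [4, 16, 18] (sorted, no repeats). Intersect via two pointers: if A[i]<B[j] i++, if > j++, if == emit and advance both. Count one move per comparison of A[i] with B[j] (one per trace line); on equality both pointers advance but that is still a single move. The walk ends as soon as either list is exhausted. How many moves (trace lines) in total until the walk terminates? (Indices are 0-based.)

i=0 j=0: 3<4, i++
i=1 j=0: 24>4, j++
i=1 j=1: 24>16, j++
i=1 j=2: 24>18, j++

4 moves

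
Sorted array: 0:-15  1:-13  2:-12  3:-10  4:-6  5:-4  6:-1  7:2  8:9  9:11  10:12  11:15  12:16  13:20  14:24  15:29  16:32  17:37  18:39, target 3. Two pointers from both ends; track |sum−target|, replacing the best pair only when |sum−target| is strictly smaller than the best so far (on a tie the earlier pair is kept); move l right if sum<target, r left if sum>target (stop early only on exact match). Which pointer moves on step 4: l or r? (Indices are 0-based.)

l=0 r=18: -15+39=24 d=21 *, r--
l=0 r=17: -15+37=22 d=19 *, r--
l=0 r=16: -15+32=17 d=14 *, r--
l=0 r=15: -15+29=14 d=11 *, r--

r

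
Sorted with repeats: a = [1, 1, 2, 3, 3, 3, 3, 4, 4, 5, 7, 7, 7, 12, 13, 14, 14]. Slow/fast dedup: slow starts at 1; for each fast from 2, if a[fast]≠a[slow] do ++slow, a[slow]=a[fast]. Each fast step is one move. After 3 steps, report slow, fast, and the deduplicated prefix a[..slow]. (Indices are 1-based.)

slow=1 fast=2: a[fast]=1=a[slow] dup, fast++
slow=1 fast=3: a[fast]=2≠a[slow]=1 write a[2]=2, slow++,fast++
slow=2 fast=4: a[fast]=3≠a[slow]=2 write a[3]=3, slow++,fast++

slow=3, fast=5, prefix=[1, 2, 3]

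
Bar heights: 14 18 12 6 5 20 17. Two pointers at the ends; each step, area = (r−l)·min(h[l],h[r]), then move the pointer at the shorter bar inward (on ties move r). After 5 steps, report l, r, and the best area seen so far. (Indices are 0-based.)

l=0 r=6: min(14,17)*6=84 best=84 *, l++
l=1 r=6: min(18,17)*5=85 best=85 *, r--
l=1 r=5: min(18,20)*4=72 best=85, l++
l=2 r=5: min(12,20)*3=36 best=85, l++
l=3 r=5: min(6,20)*2=12 best=85, l++

l=4, r=5, best area=85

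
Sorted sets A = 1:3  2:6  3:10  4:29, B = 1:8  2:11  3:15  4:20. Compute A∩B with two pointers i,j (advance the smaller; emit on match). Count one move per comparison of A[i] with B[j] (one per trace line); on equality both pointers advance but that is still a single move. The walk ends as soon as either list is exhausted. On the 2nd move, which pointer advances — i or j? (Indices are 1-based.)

i

i=1 j=1: 3<8, i++
i=2 j=1: 6<8, i++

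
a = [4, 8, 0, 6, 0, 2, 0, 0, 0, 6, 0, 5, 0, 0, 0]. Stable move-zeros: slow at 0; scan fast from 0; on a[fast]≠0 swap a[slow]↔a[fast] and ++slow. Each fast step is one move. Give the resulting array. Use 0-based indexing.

(s=0,f=0) a[fast]=4≠0 swap→a[0]=4 → slow++,fast++
(s=1,f=1) a[fast]=8≠0 swap→a[1]=8 → slow++,fast++
(s=2,f=2) a[fast]=0 → fast++
(s=2,f=3) a[fast]=6≠0 swap→a[2]=6 → slow++,fast++
(s=3,f=4) a[fast]=0 → fast++
(s=3,f=5) a[fast]=2≠0 swap→a[3]=2 → slow++,fast++
(s=4,f=6) a[fast]=0 → fast++
(s=4,f=7) a[fast]=0 → fast++
(s=4,f=8) a[fast]=0 → fast++
(s=4,f=9) a[fast]=6≠0 swap→a[4]=6 → slow++,fast++
(s=5,f=10) a[fast]=0 → fast++
(s=5,f=11) a[fast]=5≠0 swap→a[5]=5 → slow++,fast++
(s=6,f=12) a[fast]=0 → fast++
(s=6,f=13) a[fast]=0 → fast++
(s=6,f=14) a[fast]=0 → fast++

[4, 8, 6, 2, 6, 5, 0, 0, 0, 0, 0, 0, 0, 0, 0]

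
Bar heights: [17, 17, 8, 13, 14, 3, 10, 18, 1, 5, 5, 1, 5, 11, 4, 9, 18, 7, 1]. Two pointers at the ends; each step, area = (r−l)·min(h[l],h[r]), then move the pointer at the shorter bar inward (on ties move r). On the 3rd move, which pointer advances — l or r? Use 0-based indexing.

l=0 r=18: min(17,1)*18=18 best=18 *, r--
l=0 r=17: min(17,7)*17=119 best=119 *, r--
l=0 r=16: min(17,18)*16=272 best=272 *, l++

l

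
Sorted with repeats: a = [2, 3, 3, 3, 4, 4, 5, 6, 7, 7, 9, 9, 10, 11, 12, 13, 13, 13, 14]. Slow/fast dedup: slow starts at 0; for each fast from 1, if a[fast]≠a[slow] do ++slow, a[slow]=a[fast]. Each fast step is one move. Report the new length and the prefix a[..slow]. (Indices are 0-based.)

length 12; prefix = [2, 3, 4, 5, 6, 7, 9, 10, 11, 12, 13, 14]

slow=0 fast=1: a[fast]=3≠a[slow]=2 write a[1]=3, slow++,fast++
slow=1 fast=2: a[fast]=3=a[slow] dup, fast++
slow=1 fast=3: a[fast]=3=a[slow] dup, fast++
slow=1 fast=4: a[fast]=4≠a[slow]=3 write a[2]=4, slow++,fast++
slow=2 fast=5: a[fast]=4=a[slow] dup, fast++
slow=2 fast=6: a[fast]=5≠a[slow]=4 write a[3]=5, slow++,fast++
slow=3 fast=7: a[fast]=6≠a[slow]=5 write a[4]=6, slow++,fast++
slow=4 fast=8: a[fast]=7≠a[slow]=6 write a[5]=7, slow++,fast++
slow=5 fast=9: a[fast]=7=a[slow] dup, fast++
slow=5 fast=10: a[fast]=9≠a[slow]=7 write a[6]=9, slow++,fast++
slow=6 fast=11: a[fast]=9=a[slow] dup, fast++
slow=6 fast=12: a[fast]=10≠a[slow]=9 write a[7]=10, slow++,fast++
slow=7 fast=13: a[fast]=11≠a[slow]=10 write a[8]=11, slow++,fast++
slow=8 fast=14: a[fast]=12≠a[slow]=11 write a[9]=12, slow++,fast++
slow=9 fast=15: a[fast]=13≠a[slow]=12 write a[10]=13, slow++,fast++
slow=10 fast=16: a[fast]=13=a[slow] dup, fast++
slow=10 fast=17: a[fast]=13=a[slow] dup, fast++
slow=10 fast=18: a[fast]=14≠a[slow]=13 write a[11]=14, slow++,fast++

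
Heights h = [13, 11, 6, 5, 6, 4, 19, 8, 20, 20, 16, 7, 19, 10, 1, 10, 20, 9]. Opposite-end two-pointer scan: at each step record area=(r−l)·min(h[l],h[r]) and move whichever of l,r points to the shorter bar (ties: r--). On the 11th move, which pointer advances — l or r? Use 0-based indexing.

[0,17] min(13,9)*17=153 best=153 * → r--
[0,16] min(13,20)*16=208 best=208 * → l++
[1,16] min(11,20)*15=165 best=208 → l++
[2,16] min(6,20)*14=84 best=208 → l++
[3,16] min(5,20)*13=65 best=208 → l++
[4,16] min(6,20)*12=72 best=208 → l++
[5,16] min(4,20)*11=44 best=208 → l++
[6,16] min(19,20)*10=190 best=208 → l++
[7,16] min(8,20)*9=72 best=208 → l++
[8,16] min(20,20)*8=160 best=208 → r--
[8,15] min(20,10)*7=70 best=208 → r--

r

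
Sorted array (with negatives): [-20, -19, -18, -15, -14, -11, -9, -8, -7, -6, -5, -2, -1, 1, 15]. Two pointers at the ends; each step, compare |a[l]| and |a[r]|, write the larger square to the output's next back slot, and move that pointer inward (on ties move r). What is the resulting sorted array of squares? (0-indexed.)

l=0 r=14: |-20|>|15| out[14]=400, l++
l=1 r=14: |-19|>|15| out[13]=361, l++
l=2 r=14: |-18|>|15| out[12]=324, l++
l=3 r=14: |-15|<=|15| out[11]=225, r--
l=3 r=13: |-15|>|1| out[10]=225, l++
l=4 r=13: |-14|>|1| out[9]=196, l++
l=5 r=13: |-11|>|1| out[8]=121, l++
l=6 r=13: |-9|>|1| out[7]=81, l++
l=7 r=13: |-8|>|1| out[6]=64, l++
l=8 r=13: |-7|>|1| out[5]=49, l++
l=9 r=13: |-6|>|1| out[4]=36, l++
l=10 r=13: |-5|>|1| out[3]=25, l++
l=11 r=13: |-2|>|1| out[2]=4, l++
l=12 r=13: |-1|<=|1| out[1]=1, r--
l=12 r=12: |-1|<=|-1| out[0]=1, r--

[1, 1, 4, 25, 36, 49, 64, 81, 121, 196, 225, 225, 324, 361, 400]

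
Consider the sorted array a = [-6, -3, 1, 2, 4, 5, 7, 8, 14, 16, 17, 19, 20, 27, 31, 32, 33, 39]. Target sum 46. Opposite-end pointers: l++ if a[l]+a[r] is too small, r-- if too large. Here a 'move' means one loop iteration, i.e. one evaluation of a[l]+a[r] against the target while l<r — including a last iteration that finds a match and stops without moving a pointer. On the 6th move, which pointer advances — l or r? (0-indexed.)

[0,17] -6+39=33 <46 → l++
[1,17] -3+39=36 <46 → l++
[2,17] 1+39=40 <46 → l++
[3,17] 2+39=41 <46 → l++
[4,17] 4+39=43 <46 → l++
[5,17] 5+39=44 <46 → l++

l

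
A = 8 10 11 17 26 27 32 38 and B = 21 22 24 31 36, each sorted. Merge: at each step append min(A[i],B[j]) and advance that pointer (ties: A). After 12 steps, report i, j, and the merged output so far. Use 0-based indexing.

[i=0,j=0] A[i]=8<=B[j]=21 take 8 → i++
[i=1,j=0] A[i]=10<=B[j]=21 take 10 → i++
[i=2,j=0] A[i]=11<=B[j]=21 take 11 → i++
[i=3,j=0] A[i]=17<=B[j]=21 take 17 → i++
[i=4,j=0] A[i]=26>B[j]=21 take 21 → j++
[i=4,j=1] A[i]=26>B[j]=22 take 22 → j++
[i=4,j=2] A[i]=26>B[j]=24 take 24 → j++
[i=4,j=3] A[i]=26<=B[j]=31 take 26 → i++
[i=5,j=3] A[i]=27<=B[j]=31 take 27 → i++
[i=6,j=3] A[i]=32>B[j]=31 take 31 → j++
[i=6,j=4] A[i]=32<=B[j]=36 take 32 → i++
[i=7,j=4] A[i]=38>B[j]=36 take 36 → j++

i=7, j=5, merged so far=[8, 10, 11, 17, 21, 22, 24, 26, 27, 31, 32, 36]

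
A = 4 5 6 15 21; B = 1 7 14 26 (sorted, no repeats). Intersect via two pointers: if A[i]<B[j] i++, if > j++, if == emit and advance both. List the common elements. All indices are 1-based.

[i=1,j=1] 4>1 → j++
[i=1,j=2] 4<7 → i++
[i=2,j=2] 5<7 → i++
[i=3,j=2] 6<7 → i++
[i=4,j=2] 15>7 → j++
[i=4,j=3] 15>14 → j++
[i=4,j=4] 15<26 → i++
[i=5,j=4] 21<26 → i++

intersection = []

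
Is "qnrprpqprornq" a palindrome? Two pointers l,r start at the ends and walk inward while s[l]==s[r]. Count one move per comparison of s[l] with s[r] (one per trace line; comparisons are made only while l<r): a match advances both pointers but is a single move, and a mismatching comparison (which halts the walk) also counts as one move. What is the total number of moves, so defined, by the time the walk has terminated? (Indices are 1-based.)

[1,13] 'q'=='q' → l++,r--
[2,12] 'n'=='n' → l++,r--
[3,11] 'r'=='r' → l++,r--
[4,10] 'p'!='o' → stop

4 moves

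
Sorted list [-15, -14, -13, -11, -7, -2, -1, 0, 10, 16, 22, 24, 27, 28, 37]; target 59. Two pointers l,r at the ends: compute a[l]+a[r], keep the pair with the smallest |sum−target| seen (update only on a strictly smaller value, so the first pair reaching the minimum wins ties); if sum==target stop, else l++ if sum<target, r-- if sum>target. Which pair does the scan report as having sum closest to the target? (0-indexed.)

pair (22, 37) with sum 59 (|Δ|=0)

[0,14] -15+37=22 d=37 * → l++
[1,14] -14+37=23 d=36 * → l++
[2,14] -13+37=24 d=35 * → l++
[3,14] -11+37=26 d=33 * → l++
[4,14] -7+37=30 d=29 * → l++
[5,14] -2+37=35 d=24 * → l++
[6,14] -1+37=36 d=23 * → l++
[7,14] 0+37=37 d=22 * → l++
[8,14] 10+37=47 d=12 * → l++
[9,14] 16+37=53 d=6 * → l++
[10,14] 22+37=59 d=0 * → stop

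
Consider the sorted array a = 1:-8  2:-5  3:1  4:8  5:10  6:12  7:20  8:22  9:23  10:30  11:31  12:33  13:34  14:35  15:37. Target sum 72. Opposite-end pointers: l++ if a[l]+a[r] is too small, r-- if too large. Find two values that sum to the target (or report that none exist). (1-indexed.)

(35, 37)

l=1 r=15: -8+37=29 <72, l++
l=2 r=15: -5+37=32 <72, l++
l=3 r=15: 1+37=38 <72, l++
l=4 r=15: 8+37=45 <72, l++
l=5 r=15: 10+37=47 <72, l++
l=6 r=15: 12+37=49 <72, l++
l=7 r=15: 20+37=57 <72, l++
l=8 r=15: 22+37=59 <72, l++
l=9 r=15: 23+37=60 <72, l++
l=10 r=15: 30+37=67 <72, l++
l=11 r=15: 31+37=68 <72, l++
l=12 r=15: 33+37=70 <72, l++
l=13 r=15: 34+37=71 <72, l++
l=14 r=15: 35+37=72, found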